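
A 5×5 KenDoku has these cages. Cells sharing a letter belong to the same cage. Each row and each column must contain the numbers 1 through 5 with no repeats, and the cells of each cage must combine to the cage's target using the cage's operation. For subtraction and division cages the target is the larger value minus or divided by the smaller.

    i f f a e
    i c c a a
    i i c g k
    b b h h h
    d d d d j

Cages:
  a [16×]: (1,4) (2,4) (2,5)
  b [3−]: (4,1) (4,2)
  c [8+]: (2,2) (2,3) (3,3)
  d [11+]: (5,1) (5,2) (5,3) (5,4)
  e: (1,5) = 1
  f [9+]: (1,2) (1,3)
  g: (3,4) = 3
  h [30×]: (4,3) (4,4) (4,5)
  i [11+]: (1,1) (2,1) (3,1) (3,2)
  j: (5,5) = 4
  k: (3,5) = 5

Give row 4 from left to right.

E is a freebie; hence (1,5) = 1.
Cage g is a single given cell, so (3,4) = 3.
K is a freebie, so (3,5) = 5.
J is a freebie, so (5,5) = 4.
Cage a needs product 16, leaving (1,4) = 2.
Cage a needs product 16; hence (2,4) = 4.
Column 5 now contains 4, leaving (2,5) = 2.
Column 4 now contains 2, which forces (4,4) = 5.
2 is placed in column 5; hence (4,5) = 3.
Column 4 already has 5, which forces (5,4) = 1.
3 is placed in row 4, which forces (4,3) = 2.
2 is placed in column 3, which forces (3,3) = 4.
Cage f's pair has sum 9; hence (1,2) = 4.
Column 3 now contains 4, so (1,3) = 5.
Column 2 now contains 4, so (4,2) = 1.
Column 3 already has 5, which forces (5,3) = 3.
Row 1 now contains 5; hence (1,1) = 3.
Cage i has sum 11; hence (2,1) = 5.
1 is placed in column 2; hence (2,2) = 3.
Column 3 already has 3, so (2,3) = 1.
The 4 cells of cage i must have sum 11; hence (3,1) = 1.
1 is placed in column 2, leaving (3,2) = 2.
Row 4 already has 1, leaving (4,1) = 4.
Column 1 now contains 5, leaving (5,1) = 2.
Column 2 already has 2, which forces (5,2) = 5.
The full grid is 3 4 5 2 1 / 5 3 1 4 2 / 1 2 4 3 5 / 4 1 2 5 3 / 2 5 3 1 4.

4 1 2 5 3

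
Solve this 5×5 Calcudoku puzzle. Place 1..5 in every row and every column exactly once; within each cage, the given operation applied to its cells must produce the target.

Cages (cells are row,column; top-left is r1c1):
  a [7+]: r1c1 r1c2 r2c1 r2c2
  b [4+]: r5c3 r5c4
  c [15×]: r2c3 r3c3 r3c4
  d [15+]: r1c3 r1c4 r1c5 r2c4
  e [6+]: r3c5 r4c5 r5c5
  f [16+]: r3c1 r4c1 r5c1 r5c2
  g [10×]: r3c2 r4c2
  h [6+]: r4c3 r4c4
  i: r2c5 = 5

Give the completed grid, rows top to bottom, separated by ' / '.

Cage i is a single given cell, leaving r2c5 = 5.
Row 2 needs a 4, and only r2c4 is open for it.
Row 3 needs a 4, and only r3c1 is open for it.
In row 4, 4 can only go at r4c3, so r4c3 = 4.
Cage d needs sum 15, so r1c5 = 4.
Cage h's pair has sum 6, so r4c4 = 2.
Cage d has sum 15, which forces r1c3 = 2.
Column 4 already has 2, which forces r1c4 = 5.
Cage g's pair has product 10, leaving r3c2 = 2.
Row 4 already has 2, so r4c2 = 5.
Column 2 now contains 5, which forces r5c2 = 4.
The 4 cells of cage a must have sum 7; hence r1c1 = 1.
Cage a has sum 7, which forces r1c2 = 3.
Cage a needs sum 7, so r2c1 = 2.
The 4 cells of cage a must have sum 7, which forces r2c2 = 1.
Row 2 already has 1, which forces r2c3 = 3.
Cage c has product 15, leaving r3c3 = 5.
Row 4 now contains 5, which forces r4c1 = 3.
3 is placed in row 4; hence r4c5 = 1.
Cage f needs sum 16, leaving r5c1 = 5.
3 is placed in column 3; hence r5c3 = 1.
1 is placed in row 5, leaving r5c4 = 3.
Cage e needs sum 6, so r5c5 = 2.
3 is placed in column 4, which forces r3c4 = 1.
Column 5 already has 1, so r3c5 = 3.

1 3 2 5 4 / 2 1 3 4 5 / 4 2 5 1 3 / 3 5 4 2 1 / 5 4 1 3 2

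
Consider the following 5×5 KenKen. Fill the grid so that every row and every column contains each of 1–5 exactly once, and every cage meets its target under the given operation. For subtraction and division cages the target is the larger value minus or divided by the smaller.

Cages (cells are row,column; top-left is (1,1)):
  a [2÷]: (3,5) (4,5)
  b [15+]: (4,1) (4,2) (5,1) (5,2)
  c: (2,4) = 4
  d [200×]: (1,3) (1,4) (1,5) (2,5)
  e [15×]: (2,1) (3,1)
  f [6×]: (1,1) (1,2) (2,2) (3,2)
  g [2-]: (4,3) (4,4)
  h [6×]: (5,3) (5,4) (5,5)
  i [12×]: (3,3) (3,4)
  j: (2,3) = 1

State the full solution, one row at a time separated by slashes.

1 3 5 2 4 / 3 2 1 4 5 / 5 1 4 3 2 / 2 4 3 5 1 / 4 5 2 1 3

Cage f has product 6, so (1,1) = 1.
Cage j is a single given cell, which forces (2,3) = 1.
Cage c is given; hence (2,4) = 4.
Cage d needs product 200, leaving (2,5) = 5.
4 is placed in column 4, so (3,4) = 3.
Row 2 already has 5, leaving (2,1) = 3.
Row 2 already has 3; hence (2,2) = 2.
3 is placed in row 3, which forces (3,1) = 5.
Cage f needs product 6, so (3,2) = 1.
3 is placed in row 3; hence (3,3) = 4.
Row 3 already has 4, so (3,5) = 2.
Column 3 now contains 4, leaving (4,3) = 3.
Column 3 already has 3, so (5,3) = 2.
Row 5 now contains 2; hence (5,4) = 1.
Row 5 already has 1, leaving (5,5) = 3.
2 is placed in column 2, leaving (1,2) = 3.
Column 3 now contains 2, which forces (1,3) = 5.
Cage d has product 200, which forces (1,4) = 2.
2 is placed in column 5, so (1,5) = 4.
The 4 cells of cage b must have sum 15; hence (4,1) = 2.
Cage b needs sum 15; hence (4,2) = 4.
Cage g needs two cells with difference 2, which forces (4,4) = 5.
Column 5 now contains 4, so (4,5) = 1.
Row 5 now contains 2, so (5,1) = 4.
Cage b has sum 15, leaving (5,2) = 5.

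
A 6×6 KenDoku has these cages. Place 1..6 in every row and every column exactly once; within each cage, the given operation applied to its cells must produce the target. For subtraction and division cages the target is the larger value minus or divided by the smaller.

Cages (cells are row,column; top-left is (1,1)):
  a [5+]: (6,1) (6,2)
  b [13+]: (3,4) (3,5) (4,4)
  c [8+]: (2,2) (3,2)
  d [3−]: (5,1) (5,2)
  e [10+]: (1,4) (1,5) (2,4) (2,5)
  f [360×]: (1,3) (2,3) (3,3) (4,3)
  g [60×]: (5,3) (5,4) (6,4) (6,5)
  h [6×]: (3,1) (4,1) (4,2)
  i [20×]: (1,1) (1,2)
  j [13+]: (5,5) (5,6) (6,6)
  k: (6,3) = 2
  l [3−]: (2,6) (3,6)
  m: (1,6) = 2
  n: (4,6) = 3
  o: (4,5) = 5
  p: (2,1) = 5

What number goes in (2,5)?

Cage m is a single given cell; hence (1,6) = 2.
Cage p is given, which forces (2,1) = 5.
Cage o is a single given cell; hence (4,5) = 5.
Cage n is a single given cell; hence (4,6) = 3.
Cage k is a single given cell; hence (6,3) = 2.
5 is placed in column 1, which forces (1,1) = 4.
The two cells of cage i must have product 20, so (1,2) = 5.
4 is placed in column 1; hence (6,1) = 1.
Row 6 already has 1, so (6,2) = 4.
1 is placed in column 1, leaving (3,1) = 3.
Cage f has product 360, so (3,3) = 5.
Cage h needs product 6, which forces (4,1) = 2.
Cage h needs product 6, so (4,2) = 1.
Column 1 now contains 3, leaving (5,1) = 6.
6 is placed in row 5, which forces (5,2) = 3.
3 is placed in row 5, so (5,5) = 2.
Cage g needs product 60, so (6,4) = 5.
Row 6 already has 5, which forces (6,6) = 6.
Cage e needs sum 10, leaving (2,4) = 2.
The 3 cells of cage b must have sum 13, leaving (3,4) = 1.
Cage b needs sum 13; hence (3,5) = 6.
Row 3 already has 1, which forces (3,6) = 4.
Cage b has sum 13, so (4,4) = 6.
Column 4 already has 1; hence (5,4) = 4.
Cage j needs sum 13, which forces (5,6) = 5.
6 is placed in row 6, which forces (6,5) = 3.
Column 4 already has 1, which forces (1,4) = 3.
3 is placed in column 5; hence (1,5) = 1.
Row 2 already has 2, which forces (2,2) = 6.
Row 2 already has 6; hence (2,3) = 3.
The 4 cells of cage e must have sum 10, so (2,5) = 4.
Column 6 now contains 4, which forces (2,6) = 1.
6 is placed in row 3, which forces (3,2) = 2.
6 is placed in row 4, so (4,3) = 4.
Row 5 already has 4; hence (5,3) = 1.
3 is placed in row 1, which forces (1,3) = 6.
Completed grid: 4 5 6 3 1 2 / 5 6 3 2 4 1 / 3 2 5 1 6 4 / 2 1 4 6 5 3 / 6 3 1 4 2 5 / 1 4 2 5 3 6.

4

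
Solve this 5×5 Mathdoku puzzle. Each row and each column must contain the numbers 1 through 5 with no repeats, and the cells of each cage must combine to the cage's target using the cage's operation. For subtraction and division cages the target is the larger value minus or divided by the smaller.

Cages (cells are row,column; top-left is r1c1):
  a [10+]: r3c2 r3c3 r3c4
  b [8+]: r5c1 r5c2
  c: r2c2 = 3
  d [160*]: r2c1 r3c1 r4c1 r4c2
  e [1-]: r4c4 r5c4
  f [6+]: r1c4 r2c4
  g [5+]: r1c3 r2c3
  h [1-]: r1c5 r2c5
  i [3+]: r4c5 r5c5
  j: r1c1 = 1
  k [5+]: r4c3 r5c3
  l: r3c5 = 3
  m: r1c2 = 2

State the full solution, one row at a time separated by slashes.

J is a freebie, which forces r1c1 = 1.
Cage m is a single given cell; hence r1c2 = 2.
Cage c is given, which forces r2c2 = 3.
Cage l is given, leaving r3c5 = 3.
Cage d needs product 160, which forces r4c2 = 4.
Column 2 already has 3, so r5c2 = 5.
Column 2 now contains 5, so r3c2 = 1.
5 is placed in row 5; hence r5c1 = 3.
In row 1, 3 can only go at r1c3, so r1c3 = 3.
The two cells of cage g must have sum 5, which forces r2c3 = 2.
Row 2 already has 2, which forces r2c4 = 1.
Column 3 now contains 3, so r4c3 = 1.
1 is placed in row 4, so r4c5 = 2.
Cage k needs two cells with sum 5, which forces r5c3 = 4.
Row 5 now contains 4, so r5c4 = 2.
Column 5 now contains 2, which forces r5c5 = 1.
Cage f needs two cells with sum 6, so r1c4 = 5.
Row 1 now contains 5; hence r1c5 = 4.
Cage d has product 160, so r2c1 = 4.
Column 5 already has 4, leaving r2c5 = 5.
Cage d needs product 160, so r3c1 = 2.
Column 3 now contains 4; hence r3c3 = 5.
Cage a needs sum 10, leaving r3c4 = 4.
2 is placed in row 4; hence r4c1 = 5.
Cage e needs two cells with difference 1, leaving r4c4 = 3.

1 2 3 5 4 / 4 3 2 1 5 / 2 1 5 4 3 / 5 4 1 3 2 / 3 5 4 2 1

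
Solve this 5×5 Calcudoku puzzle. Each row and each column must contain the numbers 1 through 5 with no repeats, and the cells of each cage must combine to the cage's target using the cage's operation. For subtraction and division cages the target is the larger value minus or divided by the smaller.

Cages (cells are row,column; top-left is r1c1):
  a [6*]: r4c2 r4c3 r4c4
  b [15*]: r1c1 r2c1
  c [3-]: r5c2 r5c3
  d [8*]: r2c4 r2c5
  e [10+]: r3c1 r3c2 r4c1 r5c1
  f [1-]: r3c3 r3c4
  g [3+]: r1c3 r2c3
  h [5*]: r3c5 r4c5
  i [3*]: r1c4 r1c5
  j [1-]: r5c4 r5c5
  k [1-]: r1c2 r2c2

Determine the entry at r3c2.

The only place for 4 in row 1 is r1c2.
Row 1 needs a 2, and only r1c3 is open for it.
2 is placed in column 3; hence r2c3 = 1.
Column 3 now contains 1, leaving r4c3 = 3.
Row 1 needs a 5, and only r1c1 is open for it.
Column 1 already has 5, which forces r2c1 = 3.
Row 2 already has 3, leaving r2c2 = 5.
The 4 cells of cage e must have sum 10, leaving r3c2 = 3.
In row 3, 2 can only go at r3c1, so r3c1 = 2.
The only place for 1 in row 3 is r3c5.
Cage i's pair has product 3, so r1c4 = 1.
Column 5 now contains 1, leaving r1c5 = 3.
Column 4 now contains 1, which forces r4c4 = 2.
Column 5 now contains 1, which forces r4c5 = 5.
2 is placed in column 4, leaving r2c4 = 4.
Cage d's pair has product 8; hence r2c5 = 2.
Column 4 now contains 4, which forces r3c4 = 5.
2 is placed in row 4, leaving r4c2 = 1.
Column 2 now contains 1, so r5c2 = 2.
5 is placed in column 4, so r5c4 = 3.
2 is placed in column 5, so r5c5 = 4.
5 is placed in row 3, so r3c3 = 4.
Row 4 now contains 1, which forces r4c1 = 4.
Row 5 now contains 4, so r5c1 = 1.
Row 5 now contains 4; hence r5c3 = 5.
Completed grid: 5 4 2 1 3 / 3 5 1 4 2 / 2 3 4 5 1 / 4 1 3 2 5 / 1 2 5 3 4.

3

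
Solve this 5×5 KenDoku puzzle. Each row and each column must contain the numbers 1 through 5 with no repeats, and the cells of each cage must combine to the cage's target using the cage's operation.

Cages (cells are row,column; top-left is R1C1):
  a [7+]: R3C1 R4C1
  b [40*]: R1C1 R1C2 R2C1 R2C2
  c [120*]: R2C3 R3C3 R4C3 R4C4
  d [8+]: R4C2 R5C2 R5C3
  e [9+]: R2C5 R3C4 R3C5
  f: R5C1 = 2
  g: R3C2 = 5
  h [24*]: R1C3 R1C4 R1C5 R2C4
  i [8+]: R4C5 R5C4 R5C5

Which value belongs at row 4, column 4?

4

Cage g is given, leaving R3C2 = 5.
F is a freebie; hence R5C1 = 2.
The only place for 5 in row 1 is R1C1.
Column 1 needs a 1, and only R2C1 is open for it.
The 3 cells of cage d must have sum 8, leaving R5C3 = 4.
Cage c needs product 120, so R4C4 = 4.
Row 4 now contains 4, so R4C5 = 2.
Cage h needs product 24, which forces R1C5 = 4.
Cage a's pair has sum 7, leaving R3C1 = 4.
Row 4 now contains 4, so R4C1 = 3.
Row 4 now contains 3; hence R4C2 = 1.
Row 4 now contains 3; hence R4C3 = 5.
Column 2 now contains 1; hence R5C2 = 3.
Row 1 already has 4, which forces R1C2 = 2.
Cage b needs product 40, leaving R2C2 = 4.
Cage e needs sum 9, leaving R2C5 = 5.
Column 5 now contains 5, leaving R5C5 = 1.
The 4 cells of cage h must have product 24, which forces R2C4 = 2.
The 3 cells of cage e must have sum 9, leaving R3C4 = 1.
Column 5 already has 1, which forces R3C5 = 3.
1 is placed in row 5; hence R5C4 = 5.
Cage h has product 24, so R1C3 = 1.
1 is placed in column 4, leaving R1C4 = 3.
2 is placed in row 2; hence R2C3 = 3.
Row 3 already has 3; hence R3C3 = 2.
Filled in: 5 2 1 3 4 / 1 4 3 2 5 / 4 5 2 1 3 / 3 1 5 4 2 / 2 3 4 5 1.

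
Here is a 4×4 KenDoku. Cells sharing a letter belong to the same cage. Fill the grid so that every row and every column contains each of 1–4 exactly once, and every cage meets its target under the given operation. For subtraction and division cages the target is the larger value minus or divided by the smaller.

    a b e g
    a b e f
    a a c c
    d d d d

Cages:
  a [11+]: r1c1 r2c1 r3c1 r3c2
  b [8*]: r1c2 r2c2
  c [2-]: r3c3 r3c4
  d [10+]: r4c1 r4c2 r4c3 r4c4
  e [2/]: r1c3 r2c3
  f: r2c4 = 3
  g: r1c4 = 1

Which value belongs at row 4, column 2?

G is a freebie, leaving r1c4 = 1.
F is a freebie, which forces r2c4 = 3.
Row 1 needs a 3, and only r1c1 is open for it.
Row 3 needs a 1, and only r3c1 is open for it.
The 4 cells of cage a must have sum 11; hence r2c1 = 4.
4 is placed in row 2, so r2c2 = 2.
2 is placed in row 2, which forces r2c3 = 1.
Cage a needs sum 11; hence r3c2 = 3.
Column 1 now contains 4; hence r4c1 = 2.
Column 2 now contains 3, leaving r4c2 = 1.
1 is placed in column 3, leaving r4c3 = 3.
Row 4 now contains 2; hence r4c4 = 4.
Column 2 already has 2, which forces r1c2 = 4.
Cage e needs two cells with quotient 2, leaving r1c3 = 2.
The two cells of cage c must have difference 2, leaving r3c3 = 4.
Column 4 now contains 4, leaving r3c4 = 2.
Filled in: 3 4 2 1 / 4 2 1 3 / 1 3 4 2 / 2 1 3 4.

1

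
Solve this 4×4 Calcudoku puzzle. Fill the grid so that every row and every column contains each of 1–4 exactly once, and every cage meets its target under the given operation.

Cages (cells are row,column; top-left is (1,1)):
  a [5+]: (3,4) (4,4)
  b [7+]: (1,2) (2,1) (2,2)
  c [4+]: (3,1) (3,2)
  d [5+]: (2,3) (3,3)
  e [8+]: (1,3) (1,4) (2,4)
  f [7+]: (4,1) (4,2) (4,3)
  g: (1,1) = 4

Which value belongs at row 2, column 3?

Cage g is given, which forces (1,1) = 4.
The only place for 3 in row 4 is (4,4).
Cage e needs sum 8; hence (1,3) = 3.
The 3 cells of cage e must have sum 8, leaving (1,4) = 1.
3 is placed in column 4; hence (2,4) = 4.
Cage a needs two cells with sum 5, so (3,4) = 2.
Row 1 already has 1, so (1,2) = 2.
The 3 cells of cage b must have sum 7; hence (2,1) = 2.
Cage b needs sum 7, so (2,2) = 3.
Cage d's pair has sum 5; hence (2,3) = 1.
Column 2 already has 3; hence (3,2) = 1.
Cage d's pair has sum 5, which forces (3,3) = 4.
Column 1 already has 2, leaving (4,1) = 1.
Column 2 already has 1, so (4,2) = 4.
Column 3 already has 4, leaving (4,3) = 2.
1 is placed in row 3; hence (3,1) = 3.
Completed grid: 4 2 3 1 / 2 3 1 4 / 3 1 4 2 / 1 4 2 3.

1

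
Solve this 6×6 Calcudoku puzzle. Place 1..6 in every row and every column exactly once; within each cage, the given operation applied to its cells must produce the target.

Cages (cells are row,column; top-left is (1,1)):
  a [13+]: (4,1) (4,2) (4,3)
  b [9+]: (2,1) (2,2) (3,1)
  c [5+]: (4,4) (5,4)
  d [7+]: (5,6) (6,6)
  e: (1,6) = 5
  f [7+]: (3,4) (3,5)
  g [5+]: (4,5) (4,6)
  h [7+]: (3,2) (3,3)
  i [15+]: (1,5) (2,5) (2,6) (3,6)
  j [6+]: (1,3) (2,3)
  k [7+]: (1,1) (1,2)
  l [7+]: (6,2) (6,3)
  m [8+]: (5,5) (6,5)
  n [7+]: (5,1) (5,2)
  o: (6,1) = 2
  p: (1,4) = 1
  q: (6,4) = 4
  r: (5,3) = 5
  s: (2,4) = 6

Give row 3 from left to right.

Cage p is a single given cell, leaving (1,4) = 1.
E is a freebie, leaving (1,6) = 5.
S is a freebie, which forces (2,4) = 6.
Cage r is a single given cell, leaving (5,3) = 5.
Cage o is a single given cell; hence (6,1) = 2.
Q is a freebie; hence (6,4) = 4.
Row 1 needs a 6, and only (1,5) is open for it.
The two cells of cage m must have sum 8, leaving (5,5) = 3.
6 is placed in column 5, so (6,5) = 5.
Cage c needs two cells with sum 5, which forces (4,4) = 3.
3 is placed in row 5, leaving (5,4) = 2.
Column 4 now contains 3, which forces (3,4) = 5.
Cage f's pair has sum 7, which forces (3,5) = 2.
Row 1 needs a 2, and only (1,3) is open for it.
2 is placed in column 3, which forces (2,3) = 4.
Row 2 now contains 4, leaving (2,5) = 1.
Row 2 now contains 1; hence (2,6) = 2.
Cage a has sum 13; hence (4,1) = 5.
Cage a has sum 13, leaving (4,2) = 2.
2 is placed in column 3, leaving (4,3) = 6.
Column 5 already has 1, leaving (4,5) = 4.
Row 4 already has 4; hence (4,6) = 1.
6 is placed in column 3, so (6,3) = 1.
Column 1 already has 5, which forces (2,1) = 3.
Cage b has sum 9, so (2,2) = 5.
Cage b needs sum 9, leaving (3,1) = 1.
Cage h's pair has sum 7, leaving (3,2) = 4.
Column 3 now contains 1, leaving (3,3) = 3.
Cage i needs sum 15, leaving (3,6) = 6.
1 is placed in column 1, so (5,1) = 6.
Row 5 now contains 6, which forces (5,2) = 1.
Cage d's pair has sum 7, so (5,6) = 4.
Row 6 now contains 1, which forces (6,2) = 6.
Cage d needs two cells with sum 7, so (6,6) = 3.
Column 1 already has 3, which forces (1,1) = 4.
4 is placed in column 2; hence (1,2) = 3.
Completed grid: 4 3 2 1 6 5 / 3 5 4 6 1 2 / 1 4 3 5 2 6 / 5 2 6 3 4 1 / 6 1 5 2 3 4 / 2 6 1 4 5 3.

1 4 3 5 2 6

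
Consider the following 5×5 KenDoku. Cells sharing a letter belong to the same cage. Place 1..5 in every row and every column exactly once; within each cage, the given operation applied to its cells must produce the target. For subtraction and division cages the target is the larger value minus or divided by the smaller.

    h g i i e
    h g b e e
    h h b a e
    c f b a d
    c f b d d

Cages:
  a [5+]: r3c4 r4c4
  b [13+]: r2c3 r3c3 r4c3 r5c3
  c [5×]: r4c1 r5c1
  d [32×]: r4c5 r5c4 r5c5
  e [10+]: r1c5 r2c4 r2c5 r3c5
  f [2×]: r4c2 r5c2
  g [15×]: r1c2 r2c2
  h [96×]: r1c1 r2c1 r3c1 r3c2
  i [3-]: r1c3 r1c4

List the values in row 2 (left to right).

2 5 4 1 3

Cage h needs product 96, which forces r3c2 = 4.
Cage d has product 32, which forces r4c5 = 4.
Cage d has product 32, which forces r5c4 = 4.
The 3 cells of cage d must have product 32, which forces r5c5 = 2.
Cage b has sum 13; hence r2c3 = 4.
Cage e needs sum 10, which forces r2c4 = 1.
Cage f needs two cells with product 2, leaving r4c2 = 2.
Row 4 already has 2; hence r4c4 = 3.
2 is placed in row 5, so r5c2 = 1.
Cage h has product 96, leaving r1c1 = 4.
3 is placed in column 4, leaving r3c4 = 2.
Cage c needs two cells with product 5, leaving r4c1 = 1.
1 is placed in row 4; hence r4c3 = 5.
Row 5 now contains 1, which forces r5c1 = 5.
5 is placed in column 3, which forces r5c3 = 3.
5 is placed in column 3, leaving r1c3 = 2.
Column 4 already has 2; hence r1c4 = 5.
The 4 cells of cage h must have product 96, which forces r2c1 = 2.
Row 3 now contains 2, which forces r3c1 = 3.
Column 3 now contains 3; hence r3c3 = 1.
Row 3 already has 1, leaving r3c5 = 5.
Row 1 now contains 5; hence r1c2 = 3.
Cage e needs sum 10; hence r1c5 = 1.
Cage g needs two cells with product 15, so r2c2 = 5.
Column 5 now contains 5, leaving r2c5 = 3.
Completed grid: 4 3 2 5 1 / 2 5 4 1 3 / 3 4 1 2 5 / 1 2 5 3 4 / 5 1 3 4 2.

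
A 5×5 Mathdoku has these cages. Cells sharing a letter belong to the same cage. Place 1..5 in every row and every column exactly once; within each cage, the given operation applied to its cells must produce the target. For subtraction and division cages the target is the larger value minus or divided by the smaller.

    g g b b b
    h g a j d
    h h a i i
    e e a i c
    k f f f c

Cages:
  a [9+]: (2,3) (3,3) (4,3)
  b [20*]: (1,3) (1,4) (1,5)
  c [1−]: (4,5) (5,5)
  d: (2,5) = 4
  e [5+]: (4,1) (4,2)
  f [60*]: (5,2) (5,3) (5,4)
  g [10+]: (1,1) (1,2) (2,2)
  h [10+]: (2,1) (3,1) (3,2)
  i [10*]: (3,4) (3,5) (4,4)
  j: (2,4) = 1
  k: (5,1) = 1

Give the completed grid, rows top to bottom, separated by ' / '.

3 2 1 4 5 / 2 5 3 1 4 / 5 3 4 2 1 / 4 1 2 5 3 / 1 4 5 3 2

Cage j is given, leaving (2,4) = 1.
D is a freebie, so (2,5) = 4.
K is a freebie, so (5,1) = 1.
The 3 cells of cage i must have product 10, which forces (3,5) = 1.
Cage b has product 20; hence (1,3) = 1.
The 3 cells of cage b must have product 20, so (1,4) = 4.
Column 5 already has 1, so (1,5) = 5.
Cage g needs sum 10, which forces (2,2) = 5.
The only place for 1 in row 4 is (4,2).
The two cells of cage e must have sum 5, leaving (4,1) = 4.
Column 1 already has 4; hence (3,1) = 5.
The 3 cells of cage a must have sum 9, so (3,3) = 4.
Row 3 already has 5; hence (3,4) = 2.
Column 4 now contains 2; hence (4,4) = 5.
5 is placed in column 4, leaving (5,4) = 3.
Row 5 now contains 3, which forces (5,5) = 2.
The 3 cells of cage h must have sum 10; hence (2,1) = 2.
Row 2 now contains 2, which forces (2,3) = 3.
Row 3 already has 2, so (3,2) = 3.
Column 3 already has 3, leaving (4,3) = 2.
Column 5 now contains 2, so (4,5) = 3.
Row 5 now contains 3; hence (5,2) = 4.
Row 5 now contains 3, leaving (5,3) = 5.
Column 1 already has 2, so (1,1) = 3.
Column 2 already has 3; hence (1,2) = 2.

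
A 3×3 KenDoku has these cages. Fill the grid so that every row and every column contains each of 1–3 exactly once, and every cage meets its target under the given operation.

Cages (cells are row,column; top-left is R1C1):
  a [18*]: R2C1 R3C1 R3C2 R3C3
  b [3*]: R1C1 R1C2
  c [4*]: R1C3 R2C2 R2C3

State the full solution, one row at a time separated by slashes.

1 3 2 / 3 2 1 / 2 1 3

The 3 cells of cage c must have product 4, leaving R1C3 = 2.
Cage a needs product 18; hence R2C1 = 3.
Cage c needs product 4; hence R2C2 = 2.
The 3 cells of cage c must have product 4, which forces R2C3 = 1.
1 is placed in column 3, leaving R3C3 = 3.
3 is placed in column 1; hence R1C1 = 1.
Cage b's pair has product 3, so R1C2 = 3.
Cage a has product 18, leaving R3C1 = 2.
Row 3 now contains 3, so R3C2 = 1.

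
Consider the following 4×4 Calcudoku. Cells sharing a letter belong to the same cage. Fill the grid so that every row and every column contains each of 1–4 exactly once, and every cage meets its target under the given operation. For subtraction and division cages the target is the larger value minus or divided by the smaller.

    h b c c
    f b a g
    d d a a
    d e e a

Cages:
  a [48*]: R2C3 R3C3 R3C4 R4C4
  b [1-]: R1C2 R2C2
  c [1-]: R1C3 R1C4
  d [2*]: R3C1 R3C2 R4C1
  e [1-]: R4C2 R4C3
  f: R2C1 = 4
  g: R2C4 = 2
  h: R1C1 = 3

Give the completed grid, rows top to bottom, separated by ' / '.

3 4 2 1 / 4 3 1 2 / 2 1 4 3 / 1 2 3 4

H is a freebie, so R1C1 = 3.
Cage f is given; hence R2C1 = 4.
Cage g is a single given cell; hence R2C4 = 2.
The 3 cells of cage d must have product 2, which forces R3C1 = 2.
The 3 cells of cage d must have product 2, so R3C2 = 1.
The 3 cells of cage d must have product 2, leaving R4C1 = 1.
The two cells of cage c must have difference 1; hence R1C3 = 2.
Cage c's pair has difference 1, which forces R1C4 = 1.
Column 2 now contains 1, so R2C2 = 3.
Cage a needs product 48, so R2C3 = 1.
The 4 cells of cage a must have product 48, so R3C3 = 4.
Cage a has product 48, which forces R3C4 = 3.
Column 3 now contains 4; hence R4C3 = 3.
Cage a has product 48, which forces R4C4 = 4.
Row 1 already has 2, which forces R1C2 = 4.
Row 4 already has 4, which forces R4C2 = 2.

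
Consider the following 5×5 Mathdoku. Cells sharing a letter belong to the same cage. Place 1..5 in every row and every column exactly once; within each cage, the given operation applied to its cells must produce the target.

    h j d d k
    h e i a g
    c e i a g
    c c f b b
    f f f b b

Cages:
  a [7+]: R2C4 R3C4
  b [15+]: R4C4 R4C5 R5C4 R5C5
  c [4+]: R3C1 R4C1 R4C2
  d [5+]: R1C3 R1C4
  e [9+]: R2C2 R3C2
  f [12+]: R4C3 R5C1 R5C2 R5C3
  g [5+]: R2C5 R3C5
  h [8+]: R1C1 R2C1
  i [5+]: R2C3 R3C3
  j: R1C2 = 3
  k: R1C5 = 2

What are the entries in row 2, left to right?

3 4 2 5 1

Cage j is a single given cell, which forces R1C2 = 3.
K is a freebie, which forces R1C5 = 2.
Cage c has sum 4, leaving R3C1 = 1.
The 3 cells of cage c must have sum 4; hence R4C1 = 2.
Cage c needs sum 4, leaving R4C2 = 1.
3 is placed in row 1, which forces R1C1 = 5.
Cage h's pair has sum 8, so R2C1 = 3.
Cage g needs two cells with sum 5; hence R2C5 = 1.
Cage g's pair has sum 5, leaving R3C5 = 4.
Column 1 already has 3, leaving R5C1 = 4.
Cage e's pair has sum 9, which forces R2C2 = 4.
1 is placed in row 2, leaving R2C3 = 2.
Row 2 now contains 2, so R2C4 = 5.
Row 3 already has 4; hence R3C2 = 5.
Cage i's pair has sum 5, so R3C3 = 3.
3 is placed in row 3; hence R3C4 = 2.
Cage f has sum 12, which forces R4C3 = 5.
Column 4 already has 5, which forces R4C4 = 4.
Cage b has sum 15; hence R4C5 = 3.
Cage f needs sum 12, leaving R5C2 = 2.
Cage f needs sum 12; hence R5C3 = 1.
Column 4 now contains 2, so R5C4 = 3.
The 4 cells of cage b must have sum 15, which forces R5C5 = 5.
Column 3 now contains 1, which forces R1C3 = 4.
Column 4 already has 4, which forces R1C4 = 1.
Filled in: 5 3 4 1 2 / 3 4 2 5 1 / 1 5 3 2 4 / 2 1 5 4 3 / 4 2 1 3 5.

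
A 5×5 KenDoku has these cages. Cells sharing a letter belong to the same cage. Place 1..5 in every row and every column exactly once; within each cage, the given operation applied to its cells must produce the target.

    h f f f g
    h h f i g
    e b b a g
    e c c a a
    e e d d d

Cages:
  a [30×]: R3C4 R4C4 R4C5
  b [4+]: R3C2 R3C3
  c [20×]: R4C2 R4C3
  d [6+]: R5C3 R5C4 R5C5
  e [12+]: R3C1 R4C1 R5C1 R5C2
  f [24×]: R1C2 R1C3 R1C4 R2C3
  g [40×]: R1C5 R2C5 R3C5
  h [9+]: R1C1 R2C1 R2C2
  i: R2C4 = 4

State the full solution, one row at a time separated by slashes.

3 2 4 1 5 / 5 1 3 4 2 / 2 3 1 5 4 / 1 4 5 2 3 / 4 5 2 3 1

I is a freebie, which forces R2C4 = 4.
In row 4, 1 can only go at R4C1, so R4C1 = 1.
The only place for 5 in column 3 is R4C3.
Cage a needs product 30, which forces R3C4 = 5.
Row 4 already has 5; hence R4C2 = 4.
Cage f has product 24; hence R1C3 = 4.
Cage g has product 40, leaving R3C5 = 4.
In row 3, 2 can only go at R3C1, so R3C1 = 2.
Cage h needs sum 9; hence R2C2 = 1.
Column 2 now contains 1; hence R3C2 = 3.
Row 3 already has 3; hence R3C3 = 1.
Cage e needs sum 12, which forces R5C1 = 4.
The 4 cells of cage e must have sum 12, which forces R5C2 = 5.
Column 2 now contains 3, so R1C2 = 2.
Cage f has product 24; hence R1C4 = 1.
Row 1 already has 2, which forces R1C5 = 5.
Cage f needs product 24, so R2C3 = 3.
Column 5 now contains 5, so R2C5 = 2.
2 is placed in column 5, so R4C5 = 3.
3 is placed in column 3; hence R5C3 = 2.
2 is placed in row 5, leaving R5C4 = 3.
3 is placed in column 5, so R5C5 = 1.
5 is placed in row 1, leaving R1C1 = 3.
Row 2 already has 3, which forces R2C1 = 5.
Row 4 already has 3, which forces R4C4 = 2.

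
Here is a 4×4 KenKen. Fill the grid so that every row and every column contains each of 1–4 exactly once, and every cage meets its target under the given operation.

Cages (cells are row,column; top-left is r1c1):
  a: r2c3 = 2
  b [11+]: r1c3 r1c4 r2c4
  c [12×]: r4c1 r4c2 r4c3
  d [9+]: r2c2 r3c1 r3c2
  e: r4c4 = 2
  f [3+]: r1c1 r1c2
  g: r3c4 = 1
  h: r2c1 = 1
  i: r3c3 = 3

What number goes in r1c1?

Cage b has sum 11, so r1c3 = 4.
Cage b needs sum 11, so r1c4 = 3.
Cage h is a single given cell, so r2c1 = 1.
Cage a is a single given cell, so r2c3 = 2.
Cage b has sum 11, so r2c4 = 4.
I is a freebie, leaving r3c3 = 3.
G is a freebie, leaving r3c4 = 1.
Column 3 now contains 3, leaving r4c3 = 1.
Cage e is a single given cell, which forces r4c4 = 2.
1 is placed in column 1, leaving r1c1 = 2.
The two cells of cage f must have sum 3, which forces r1c2 = 1.
4 is placed in row 2, leaving r2c2 = 3.
2 is placed in column 1, leaving r3c1 = 4.
4 is placed in row 3, leaving r3c2 = 2.
4 is placed in column 1, so r4c1 = 3.
Column 2 now contains 3, leaving r4c2 = 4.
Filled in: 2 1 4 3 / 1 3 2 4 / 4 2 3 1 / 3 4 1 2.

2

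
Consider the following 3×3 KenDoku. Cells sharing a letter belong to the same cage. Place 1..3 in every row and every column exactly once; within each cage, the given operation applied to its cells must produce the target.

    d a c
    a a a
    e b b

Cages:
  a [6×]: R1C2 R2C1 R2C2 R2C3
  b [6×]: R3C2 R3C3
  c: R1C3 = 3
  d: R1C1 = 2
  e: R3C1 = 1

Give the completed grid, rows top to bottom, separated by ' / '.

D is a freebie; hence R1C1 = 2.
Cage a has product 6, leaving R1C2 = 1.
Cage c is given; hence R1C3 = 3.
Cage e is a single given cell, so R3C1 = 1.
3 is placed in column 3; hence R3C3 = 2.
Column 1 now contains 1, which forces R2C1 = 3.
Cage a needs product 6; hence R2C2 = 2.
Column 3 already has 2; hence R2C3 = 1.
2 is placed in row 3, which forces R3C2 = 3.

2 1 3 / 3 2 1 / 1 3 2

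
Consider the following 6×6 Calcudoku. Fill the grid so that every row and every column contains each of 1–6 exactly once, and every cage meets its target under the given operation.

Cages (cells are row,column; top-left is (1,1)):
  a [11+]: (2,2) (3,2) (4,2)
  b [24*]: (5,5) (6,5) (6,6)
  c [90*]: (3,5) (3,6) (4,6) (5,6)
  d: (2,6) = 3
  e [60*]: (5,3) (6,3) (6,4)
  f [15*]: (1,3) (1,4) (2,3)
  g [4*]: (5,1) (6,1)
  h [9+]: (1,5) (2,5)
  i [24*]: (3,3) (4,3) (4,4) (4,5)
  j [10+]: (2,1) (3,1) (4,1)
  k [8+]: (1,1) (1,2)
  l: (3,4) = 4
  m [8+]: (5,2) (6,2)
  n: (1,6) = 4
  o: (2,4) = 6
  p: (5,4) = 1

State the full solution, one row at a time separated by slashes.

6 2 1 3 5 4 / 2 1 5 6 4 3 / 5 6 2 4 3 1 / 3 4 6 2 1 5 / 4 5 3 1 2 6 / 1 3 4 5 6 2

Cage n is a single given cell; hence (1,6) = 4.
Cage o is a single given cell, which forces (2,4) = 6.
Cage d is given, leaving (2,6) = 3.
L is a freebie, leaving (3,4) = 4.
P is a freebie, leaving (5,4) = 1.
Cage h's pair has sum 9, so (1,5) = 5.
Cage h's pair has sum 9; hence (2,5) = 4.
Cage c needs product 90, which forces (3,5) = 3.
Row 5 already has 1, which forces (5,1) = 4.
The two cells of cage g must have product 4; hence (6,1) = 1.
Row 6 now contains 1; hence (6,5) = 6.
6 is placed in row 6, which forces (6,6) = 2.
The 3 cells of cage f must have product 15, which forces (1,3) = 1.
Row 1 already has 5, so (1,4) = 3.
Cage f needs product 15; hence (2,3) = 5.
1 is placed in column 3, leaving (3,3) = 2.
Cage j needs sum 10, which forces (4,1) = 3.
Row 4 now contains 3, which forces (4,2) = 4.
4 is placed in row 4, so (4,3) = 6.
3 is placed in column 4; hence (4,4) = 2.
Row 4 now contains 2, which forces (4,5) = 1.
Row 4 already has 1, which forces (4,6) = 5.
Column 3 already has 5; hence (5,3) = 3.
Column 5 already has 6; hence (5,5) = 2.
Column 6 already has 5, leaving (5,6) = 6.
Cage e needs product 60, which forces (6,3) = 4.
3 is placed in column 4; hence (6,4) = 5.
5 is placed in row 2, leaving (2,1) = 2.
2 is placed in row 2, leaving (2,2) = 1.
Row 3 already has 2, which forces (3,1) = 5.
5 is placed in row 3, which forces (3,2) = 6.
Column 6 already has 6, so (3,6) = 1.
Row 5 now contains 3; hence (5,2) = 5.
Row 6 already has 5; hence (6,2) = 3.
Column 1 already has 2, which forces (1,1) = 6.
Column 2 now contains 6, so (1,2) = 2.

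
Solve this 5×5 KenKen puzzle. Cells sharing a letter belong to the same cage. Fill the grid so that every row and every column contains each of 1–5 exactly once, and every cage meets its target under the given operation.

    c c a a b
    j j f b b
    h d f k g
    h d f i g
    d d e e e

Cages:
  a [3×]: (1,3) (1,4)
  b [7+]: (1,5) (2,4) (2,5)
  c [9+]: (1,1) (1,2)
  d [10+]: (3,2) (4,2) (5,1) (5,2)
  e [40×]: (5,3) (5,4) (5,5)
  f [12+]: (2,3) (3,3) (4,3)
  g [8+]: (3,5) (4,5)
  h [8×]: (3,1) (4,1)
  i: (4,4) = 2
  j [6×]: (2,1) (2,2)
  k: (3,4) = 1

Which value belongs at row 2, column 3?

5

K is a freebie, which forces (3,4) = 1.
Cage i is a single given cell; hence (4,4) = 2.
Cage a needs two cells with product 3, which forces (1,3) = 1.
1 is placed in column 4, leaving (1,4) = 3.
3 is placed in row 1; hence (1,5) = 2.
Column 4 now contains 3, which forces (2,4) = 4.
Column 5 now contains 2, which forces (2,5) = 1.
Cage h needs two cells with product 8, so (3,1) = 2.
2 is placed in row 4; hence (4,1) = 4.
4 is placed in column 4, leaving (5,4) = 5.
Row 5 now contains 5, leaving (5,5) = 4.
Column 1 already has 4; hence (1,1) = 5.
The two cells of cage c must have sum 9, so (1,2) = 4.
2 is placed in column 1; hence (2,1) = 3.
Cage j needs two cells with product 6; hence (2,2) = 2.
3 is placed in row 2, so (2,3) = 5.
Column 2 now contains 4, so (3,2) = 5.
Cage f has sum 12, so (3,3) = 4.
Row 3 already has 5; hence (3,5) = 3.
Column 3 now contains 5; hence (4,3) = 3.
Column 5 now contains 3, which forces (4,5) = 5.
Column 1 already has 3, so (5,1) = 1.
2 is placed in column 2, which forces (5,2) = 3.
4 is placed in row 5; hence (5,3) = 2.
Row 4 now contains 3, so (4,2) = 1.
Completed grid: 5 4 1 3 2 / 3 2 5 4 1 / 2 5 4 1 3 / 4 1 3 2 5 / 1 3 2 5 4.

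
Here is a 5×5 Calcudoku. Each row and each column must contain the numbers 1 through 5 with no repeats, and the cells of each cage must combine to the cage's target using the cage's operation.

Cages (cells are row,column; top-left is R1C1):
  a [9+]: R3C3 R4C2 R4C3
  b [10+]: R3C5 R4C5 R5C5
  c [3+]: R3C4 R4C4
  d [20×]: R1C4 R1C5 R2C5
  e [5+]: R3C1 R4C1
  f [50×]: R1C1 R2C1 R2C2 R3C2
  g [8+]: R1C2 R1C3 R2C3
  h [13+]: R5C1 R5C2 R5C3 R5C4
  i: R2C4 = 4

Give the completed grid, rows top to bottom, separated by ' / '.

Cage i is given, leaving R2C4 = 4.
In row 2, 3 can only go at R2C3, so R2C3 = 3.
In row 1, 3 can only go at R1C2, so R1C2 = 3.
Cage g needs sum 8; hence R1C3 = 2.
Column 3 already has 2, so R3C3 = 4.
The 3 cells of cage d must have product 20, so R1C5 = 4.
Cage a needs sum 9, so R4C2 = 4.
Cage a needs sum 9, so R4C3 = 1.
Row 4 already has 1, leaving R4C4 = 2.
Column 3 now contains 1; hence R5C3 = 5.
Cage e's pair has sum 5; hence R3C1 = 2.
Column 4 already has 2, so R3C4 = 1.
Row 4 now contains 2, leaving R4C1 = 3.
Row 4 now contains 3, leaving R4C5 = 5.
The 4 cells of cage h must have sum 13, so R5C1 = 4.
Row 5 already has 5, leaving R5C2 = 1.
Cage h has sum 13; hence R5C4 = 3.
Row 5 now contains 3, leaving R5C5 = 2.
Column 4 now contains 1; hence R1C4 = 5.
Cage f has product 50, which forces R2C2 = 2.
Column 5 now contains 5, leaving R2C5 = 1.
1 is placed in row 3, leaving R3C2 = 5.
Column 5 now contains 5, so R3C5 = 3.
Row 1 now contains 5, so R1C1 = 1.
Row 2 now contains 1; hence R2C1 = 5.

1 3 2 5 4 / 5 2 3 4 1 / 2 5 4 1 3 / 3 4 1 2 5 / 4 1 5 3 2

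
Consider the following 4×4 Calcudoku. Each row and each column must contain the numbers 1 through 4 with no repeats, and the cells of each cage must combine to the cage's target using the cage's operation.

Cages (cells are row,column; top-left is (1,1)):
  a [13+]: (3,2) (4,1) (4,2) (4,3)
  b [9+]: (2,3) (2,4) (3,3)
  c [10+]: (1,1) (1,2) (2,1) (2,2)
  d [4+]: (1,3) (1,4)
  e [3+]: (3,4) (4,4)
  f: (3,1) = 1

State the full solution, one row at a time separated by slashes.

4 2 1 3 / 3 1 2 4 / 1 4 3 2 / 2 3 4 1

Cage f is given; hence (3,1) = 1.
Cage a needs sum 13, leaving (3,2) = 4.
Row 3 already has 1, leaving (3,4) = 2.
2 is placed in column 4; hence (4,4) = 1.
The two cells of cage d must have sum 4, leaving (1,3) = 1.
Column 4 already has 1; hence (1,4) = 3.
Cage b has sum 9; hence (2,3) = 2.
Cage b needs sum 9, so (2,4) = 4.
2 is placed in row 3, which forces (3,3) = 3.
3 is placed in column 3, leaving (4,3) = 4.
The 4 cells of cage c must have sum 10, leaving (1,1) = 4.
Row 1 now contains 3, which forces (1,2) = 2.
Row 2 now contains 4; hence (2,1) = 3.
Cage c needs sum 10, which forces (2,2) = 1.
3 is placed in column 1, which forces (4,1) = 2.
Column 2 already has 2, so (4,2) = 3.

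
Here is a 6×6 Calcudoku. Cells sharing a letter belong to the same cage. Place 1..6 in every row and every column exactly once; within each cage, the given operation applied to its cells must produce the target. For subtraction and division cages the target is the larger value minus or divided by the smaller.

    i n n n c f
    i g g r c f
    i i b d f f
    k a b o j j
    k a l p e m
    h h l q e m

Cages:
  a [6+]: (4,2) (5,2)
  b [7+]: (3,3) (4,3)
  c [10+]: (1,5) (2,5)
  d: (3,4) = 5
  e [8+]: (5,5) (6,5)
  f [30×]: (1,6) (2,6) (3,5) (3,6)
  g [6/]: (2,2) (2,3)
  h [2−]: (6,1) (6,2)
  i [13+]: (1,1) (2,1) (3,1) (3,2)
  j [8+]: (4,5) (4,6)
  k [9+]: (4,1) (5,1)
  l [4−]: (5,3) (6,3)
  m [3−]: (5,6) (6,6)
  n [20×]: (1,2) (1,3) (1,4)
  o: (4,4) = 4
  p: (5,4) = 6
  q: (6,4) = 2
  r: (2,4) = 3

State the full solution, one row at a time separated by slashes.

3 4 5 1 6 2 / 2 6 1 3 4 5 / 6 2 4 5 1 3 / 5 1 3 4 2 6 / 4 5 2 6 3 1 / 1 3 6 2 5 4

Cage r is a single given cell; hence (2,4) = 3.
D is a freebie, so (3,4) = 5.
Cage o is a single given cell, so (4,4) = 4.
P is a freebie; hence (5,4) = 6.
Cage q is a single given cell, so (6,4) = 2.
Column 4 already has 4, which forces (1,4) = 1.
Column 3 needs a 3, and only (4,3) is open for it.
The two cells of cage b must have sum 7; hence (3,3) = 4.
Cage n needs product 20, so (1,2) = 4.
Column 3 now contains 4, leaving (1,3) = 5.
Row 1 already has 4, leaving (1,5) = 6.
Column 5 already has 6; hence (2,5) = 4.
Column 5 already has 6, so (4,5) = 2.
2 is placed in row 4; hence (4,6) = 6.
Cage f has product 30, leaving (2,6) = 5.
6 is placed in row 4, leaving (4,1) = 5.
Row 4 already has 5; hence (4,2) = 1.
Cage k's pair has sum 9; hence (5,1) = 4.
Column 2 already has 1, leaving (5,2) = 5.
Cage l needs two cells with difference 4; hence (5,3) = 2.
Row 5 now contains 5, leaving (5,5) = 3.
2 is placed in row 5, which forces (5,6) = 1.
Cage l needs two cells with difference 4, which forces (6,3) = 6.
3 is placed in column 5; hence (6,5) = 5.
Column 6 already has 1; hence (6,6) = 4.
Column 2 already has 1, so (2,2) = 6.
Column 3 now contains 6, leaving (2,3) = 1.
3 is placed in column 5; hence (3,5) = 1.
The two cells of cage h must have difference 2; hence (6,1) = 1.
Row 6 already has 6, so (6,2) = 3.
Cage i needs sum 13, which forces (1,1) = 3.
Row 1 already has 3, which forces (1,6) = 2.
1 is placed in row 2, leaving (2,1) = 2.
Cage i has sum 13, so (3,1) = 6.
3 is placed in column 2, so (3,2) = 2.
2 is placed in column 6; hence (3,6) = 3.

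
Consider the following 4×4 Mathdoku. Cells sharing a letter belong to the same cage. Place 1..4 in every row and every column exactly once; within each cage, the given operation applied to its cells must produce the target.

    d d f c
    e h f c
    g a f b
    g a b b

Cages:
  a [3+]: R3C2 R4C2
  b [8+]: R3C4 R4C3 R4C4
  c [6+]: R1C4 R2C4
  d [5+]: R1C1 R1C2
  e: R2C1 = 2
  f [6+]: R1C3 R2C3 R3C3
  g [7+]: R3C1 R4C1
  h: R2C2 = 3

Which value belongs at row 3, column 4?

Cage e is a single given cell, which forces R2C1 = 2.
Cage h is given, which forces R2C2 = 3.
3 is placed in row 2, leaving R2C3 = 1.
2 is placed in row 2, so R2C4 = 4.
Column 4 already has 4, so R1C4 = 2.
2 is placed in row 1, which forces R1C3 = 3.
Cage f has sum 6; hence R3C3 = 2.
The 3 cells of cage b must have sum 8, which forces R4C3 = 4.
Cage g needs two cells with sum 7, which forces R3C1 = 4.
2 is placed in row 3, leaving R3C2 = 1.
Row 3 already has 1, which forces R3C4 = 3.
4 is placed in row 4, so R4C1 = 3.
Cage a needs two cells with sum 3; hence R4C2 = 2.
Column 4 now contains 3; hence R4C4 = 1.
Column 1 already has 4, which forces R1C1 = 1.
Column 2 already has 1, which forces R1C2 = 4.
The full grid is 1 4 3 2 / 2 3 1 4 / 4 1 2 3 / 3 2 4 1.

3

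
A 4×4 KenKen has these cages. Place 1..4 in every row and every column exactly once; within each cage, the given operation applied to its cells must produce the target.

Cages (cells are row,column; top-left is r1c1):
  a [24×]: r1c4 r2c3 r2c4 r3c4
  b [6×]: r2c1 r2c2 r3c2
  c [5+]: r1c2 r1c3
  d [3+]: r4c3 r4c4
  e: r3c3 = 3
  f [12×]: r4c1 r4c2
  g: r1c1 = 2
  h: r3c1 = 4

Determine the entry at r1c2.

G is a freebie, which forces r1c1 = 2.
H is a freebie; hence r3c1 = 4.
E is a freebie, leaving r3c3 = 3.
4 is placed in column 1; hence r4c1 = 3.
Row 4 already has 3, so r4c2 = 4.
Cage c needs two cells with sum 5, so r1c2 = 1.
Cage c needs two cells with sum 5, which forces r1c3 = 4.
Row 1 already has 4; hence r1c4 = 3.
Column 1 already has 3, so r2c1 = 1.
Cage b needs product 6, leaving r2c2 = 3.
Row 2 already has 1; hence r2c3 = 2.
2 is placed in row 2, so r2c4 = 4.
Cage b needs product 6; hence r3c2 = 2.
2 is placed in row 3, so r3c4 = 1.
2 is placed in column 3; hence r4c3 = 1.
Column 4 already has 1, leaving r4c4 = 2.
Filled in: 2 1 4 3 / 1 3 2 4 / 4 2 3 1 / 3 4 1 2.

1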